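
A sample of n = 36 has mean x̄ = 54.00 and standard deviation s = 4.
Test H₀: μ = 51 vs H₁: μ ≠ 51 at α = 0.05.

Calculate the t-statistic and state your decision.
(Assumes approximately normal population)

df = n - 1 = 35
SE = s/√n = 4/√36 = 0.6667
t = (x̄ - μ₀)/SE = (54.00 - 51)/0.6667 = 4.4998
Critical value: t_{0.025,35} = ±2.030
p-value ≈ 0.0001
Decision: reject H₀

Answer: t = 4.4998, reject H₀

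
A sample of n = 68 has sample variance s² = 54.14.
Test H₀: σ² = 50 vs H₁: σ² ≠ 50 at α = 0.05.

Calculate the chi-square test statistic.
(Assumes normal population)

Answer: χ² = 72.5476, fail to reject H₀

Derivation:
df = n - 1 = 67
χ² = (n-1)s²/σ₀² = 67×54.14/50 = 72.5476
Critical values: χ²_{0.975,67} = 46.261, χ²_{0.025,67} = 91.519
Rejection region: χ² < 46.261 or χ² > 91.519
Decision: fail to reject H₀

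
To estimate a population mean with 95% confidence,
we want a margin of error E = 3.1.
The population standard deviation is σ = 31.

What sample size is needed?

Answer: n = 385

Derivation:
z_0.025 = 1.960
n = (z×σ/E)² = (1.960×31/3.1)²
n = 384.1600
Round up: n = 385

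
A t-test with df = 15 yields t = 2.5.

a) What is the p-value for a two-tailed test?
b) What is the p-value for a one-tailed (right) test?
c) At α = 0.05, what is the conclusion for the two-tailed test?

Answer: a) 0.0245, b) 0.0123, c) reject H₀

Derivation:
Using t-distribution with df = 15:
a) Two-tailed: p = 2×P(T > 2.5) = 0.0245
b) One-tailed: p = P(T > 2.5) = 0.0123
c) 0.0245 < 0.05, reject H₀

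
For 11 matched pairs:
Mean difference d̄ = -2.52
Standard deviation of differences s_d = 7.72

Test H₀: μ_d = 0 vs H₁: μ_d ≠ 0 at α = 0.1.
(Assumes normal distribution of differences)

Answer: t = -1.0826, fail to reject H₀

Derivation:
df = n - 1 = 10
SE = s_d/√n = 7.72/√11 = 2.3277
t = d̄/SE = -2.52/2.3277 = -1.0826
Critical value: t_{0.05,10} = ±1.812
p-value ≈ 0.3044
Decision: fail to reject H₀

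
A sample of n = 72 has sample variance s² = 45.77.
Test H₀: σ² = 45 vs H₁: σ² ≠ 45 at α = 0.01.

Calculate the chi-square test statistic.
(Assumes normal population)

Answer: χ² = 72.2149, fail to reject H₀

Derivation:
df = n - 1 = 71
χ² = (n-1)s²/σ₀² = 71×45.77/45 = 72.2149
Critical values: χ²_{0.995,71} = 44.058, χ²_{0.005,71} = 105.432
Rejection region: χ² < 44.058 or χ² > 105.432
Decision: fail to reject H₀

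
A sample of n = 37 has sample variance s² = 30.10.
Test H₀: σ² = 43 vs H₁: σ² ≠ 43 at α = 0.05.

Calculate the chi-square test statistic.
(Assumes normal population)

Answer: χ² = 25.2000, fail to reject H₀

Derivation:
df = n - 1 = 36
χ² = (n-1)s²/σ₀² = 36×30.10/43 = 25.2000
Critical values: χ²_{0.975,36} = 21.336, χ²_{0.025,36} = 54.437
Rejection region: χ² < 21.336 or χ² > 54.437
Decision: fail to reject H₀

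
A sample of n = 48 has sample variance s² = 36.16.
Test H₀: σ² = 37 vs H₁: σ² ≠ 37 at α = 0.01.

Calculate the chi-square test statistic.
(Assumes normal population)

Answer: χ² = 45.9330, fail to reject H₀

Derivation:
df = n - 1 = 47
χ² = (n-1)s²/σ₀² = 47×36.16/37 = 45.9330
Critical values: χ²_{0.995,47} = 25.775, χ²_{0.005,47} = 75.704
Rejection region: χ² < 25.775 or χ² > 75.704
Decision: fail to reject H₀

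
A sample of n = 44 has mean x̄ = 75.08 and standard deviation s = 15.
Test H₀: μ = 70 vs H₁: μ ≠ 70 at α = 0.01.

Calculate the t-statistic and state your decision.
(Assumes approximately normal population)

df = n - 1 = 43
SE = s/√n = 15/√44 = 2.2613
t = (x̄ - μ₀)/SE = (75.08 - 70)/2.2613 = 2.2465
Critical value: t_{0.005,43} = ±2.695
p-value ≈ 0.0299
Decision: fail to reject H₀

Answer: t = 2.2465, fail to reject H₀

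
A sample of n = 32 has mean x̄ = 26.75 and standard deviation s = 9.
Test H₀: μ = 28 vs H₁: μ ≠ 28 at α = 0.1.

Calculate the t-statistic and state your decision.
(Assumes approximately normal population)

Answer: t = -0.7857, fail to reject H₀

Derivation:
df = n - 1 = 31
SE = s/√n = 9/√32 = 1.5910
t = (x̄ - μ₀)/SE = (26.75 - 28)/1.5910 = -0.7857
Critical value: t_{0.05,31} = ±1.696
p-value ≈ 0.4380
Decision: fail to reject H₀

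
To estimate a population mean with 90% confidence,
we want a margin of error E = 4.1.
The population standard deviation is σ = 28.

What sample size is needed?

z_0.05 = 1.645
n = (z×σ/E)² = (1.645×28/4.1)²
n = 126.2060
Round up: n = 127

Answer: n = 127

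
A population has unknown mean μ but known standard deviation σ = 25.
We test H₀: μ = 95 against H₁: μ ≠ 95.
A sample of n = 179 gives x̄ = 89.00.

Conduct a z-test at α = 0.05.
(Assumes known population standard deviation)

Answer: z = -3.2110, reject H₀

Derivation:
Standard error: SE = σ/√n = 25/√179 = 1.8686
z-statistic: z = (x̄ - μ₀)/SE = (89.00 - 95)/1.8686 = -3.2110
Critical value: ±1.960
p-value = 0.0013
Decision: reject H₀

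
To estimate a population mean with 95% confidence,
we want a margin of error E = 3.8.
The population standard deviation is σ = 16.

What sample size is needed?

z_0.025 = 1.960
n = (z×σ/E)² = (1.960×16/3.8)²
n = 68.1059
Round up: n = 69

Answer: n = 69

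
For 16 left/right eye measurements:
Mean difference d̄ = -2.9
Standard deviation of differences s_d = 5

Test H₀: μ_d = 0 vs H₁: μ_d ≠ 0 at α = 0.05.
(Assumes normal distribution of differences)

df = n - 1 = 15
SE = s_d/√n = 5/√16 = 1.2500
t = d̄/SE = -2.9/1.2500 = -2.3200
Critical value: t_{0.025,15} = ±2.131
p-value ≈ 0.0348
Decision: reject H₀

Answer: t = -2.3200, reject H₀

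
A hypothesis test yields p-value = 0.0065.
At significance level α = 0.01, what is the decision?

Answer: reject H₀

Derivation:
Compare p-value to α:
0.0065 < 0.01
Decision: reject H₀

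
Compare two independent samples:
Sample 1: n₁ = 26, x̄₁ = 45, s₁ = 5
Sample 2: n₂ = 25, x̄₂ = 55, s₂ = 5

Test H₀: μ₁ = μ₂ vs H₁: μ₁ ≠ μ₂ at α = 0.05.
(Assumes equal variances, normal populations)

Pooled variance: s²_p = [25×5² + 24×5²]/(49) = 25.0000
s_p = 5.0000
SE = s_p×√(1/n₁ + 1/n₂) = 5.0000×√(1/26 + 1/25) = 1.4005
t = (x̄₁ - x̄₂)/SE = (45 - 55)/1.4005 = -7.1403
df = 49, t-critical = ±2.010
Decision: reject H₀

Answer: t = -7.1403, reject H₀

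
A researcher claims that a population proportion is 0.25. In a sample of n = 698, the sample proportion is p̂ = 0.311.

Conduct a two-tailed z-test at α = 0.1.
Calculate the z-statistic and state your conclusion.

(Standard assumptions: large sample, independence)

Answer: z = 3.7218, reject H₀

Derivation:
H₀: p = 0.25, H₁: p ≠ 0.25
Standard error: SE = √(p₀(1-p₀)/n) = √(0.25×0.75/698) = 0.016390
z-statistic: z = (p̂ - p₀)/SE = (0.311 - 0.25)/0.016390 = 3.7218
Critical value: z_0.05 = ±1.645
p-value = 0.0002
Decision: reject H₀ at α = 0.1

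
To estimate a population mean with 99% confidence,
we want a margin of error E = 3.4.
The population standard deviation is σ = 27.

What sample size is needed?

Answer: n = 419

Derivation:
z_0.005 = 2.576
n = (z×σ/E)² = (2.576×27/3.4)²
n = 418.4672
Round up: n = 419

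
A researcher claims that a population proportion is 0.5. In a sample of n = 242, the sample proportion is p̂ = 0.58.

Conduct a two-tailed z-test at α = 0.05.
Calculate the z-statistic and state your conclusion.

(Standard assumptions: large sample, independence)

H₀: p = 0.5, H₁: p ≠ 0.5
Standard error: SE = √(p₀(1-p₀)/n) = √(0.5×0.5/242) = 0.032141
z-statistic: z = (p̂ - p₀)/SE = (0.58 - 0.5)/0.032141 = 2.4890
Critical value: z_0.025 = ±1.960
p-value = 0.0128
Decision: reject H₀ at α = 0.05

Answer: z = 2.4890, reject H₀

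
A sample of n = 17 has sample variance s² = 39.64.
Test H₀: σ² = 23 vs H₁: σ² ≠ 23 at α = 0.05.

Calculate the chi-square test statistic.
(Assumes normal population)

Answer: χ² = 27.5757, fail to reject H₀

Derivation:
df = n - 1 = 16
χ² = (n-1)s²/σ₀² = 16×39.64/23 = 27.5757
Critical values: χ²_{0.975,16} = 6.908, χ²_{0.025,16} = 28.845
Rejection region: χ² < 6.908 or χ² > 28.845
Decision: fail to reject H₀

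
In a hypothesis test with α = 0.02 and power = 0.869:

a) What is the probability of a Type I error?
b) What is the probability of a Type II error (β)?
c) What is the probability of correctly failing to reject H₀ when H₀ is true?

Answer: a) 0.02, b) 0.131, c) 0.98

Derivation:
a) Type I error probability = α = 0.02
b) Power = P(reject H₀ | H₁ true) = 1 - β = 0.869, so Type II error probability = β = 1 - Power = 0.131
c) P(fail to reject H₀ | H₀ true) = 1 - α = 0.98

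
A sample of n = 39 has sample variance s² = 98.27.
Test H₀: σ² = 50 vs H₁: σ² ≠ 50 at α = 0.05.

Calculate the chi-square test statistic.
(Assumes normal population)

df = n - 1 = 38
χ² = (n-1)s²/σ₀² = 38×98.27/50 = 74.6852
Critical values: χ²_{0.975,38} = 22.878, χ²_{0.025,38} = 56.896
Rejection region: χ² < 22.878 or χ² > 56.896
Decision: reject H₀

Answer: χ² = 74.6852, reject H₀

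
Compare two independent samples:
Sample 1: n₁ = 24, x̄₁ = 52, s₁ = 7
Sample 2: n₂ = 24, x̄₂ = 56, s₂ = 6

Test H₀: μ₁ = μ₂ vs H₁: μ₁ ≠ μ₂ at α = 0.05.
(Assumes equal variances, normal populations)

Pooled variance: s²_p = [23×7² + 23×6²]/(46) = 42.5000
s_p = 6.5192
SE = s_p×√(1/n₁ + 1/n₂) = 6.5192×√(1/24 + 1/24) = 1.8819
t = (x̄₁ - x̄₂)/SE = (52 - 56)/1.8819 = -2.1255
df = 46, t-critical = ±2.013
Decision: reject H₀

Answer: t = -2.1255, reject H₀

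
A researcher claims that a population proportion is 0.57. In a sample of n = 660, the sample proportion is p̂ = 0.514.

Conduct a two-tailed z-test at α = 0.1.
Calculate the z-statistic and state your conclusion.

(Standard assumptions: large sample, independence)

H₀: p = 0.57, H₁: p ≠ 0.57
Standard error: SE = √(p₀(1-p₀)/n) = √(0.57×0.43/660) = 0.019271
z-statistic: z = (p̂ - p₀)/SE = (0.514 - 0.57)/0.019271 = -2.9059
Critical value: z_0.05 = ±1.645
p-value = 0.0037
Decision: reject H₀ at α = 0.1

Answer: z = -2.9059, reject H₀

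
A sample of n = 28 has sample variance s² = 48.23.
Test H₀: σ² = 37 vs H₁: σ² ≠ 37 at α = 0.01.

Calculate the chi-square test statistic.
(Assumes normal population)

df = n - 1 = 27
χ² = (n-1)s²/σ₀² = 27×48.23/37 = 35.1949
Critical values: χ²_{0.995,27} = 11.808, χ²_{0.005,27} = 49.645
Rejection region: χ² < 11.808 or χ² > 49.645
Decision: fail to reject H₀

Answer: χ² = 35.1949, fail to reject H₀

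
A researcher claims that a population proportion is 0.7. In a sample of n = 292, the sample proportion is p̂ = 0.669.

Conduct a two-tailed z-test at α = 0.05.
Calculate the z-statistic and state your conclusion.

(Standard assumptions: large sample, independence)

Answer: z = -1.1560, fail to reject H₀

Derivation:
H₀: p = 0.7, H₁: p ≠ 0.7
Standard error: SE = √(p₀(1-p₀)/n) = √(0.7×0.3/292) = 0.026817
z-statistic: z = (p̂ - p₀)/SE = (0.669 - 0.7)/0.026817 = -1.1560
Critical value: z_0.025 = ±1.960
p-value = 0.2477
Decision: fail to reject H₀ at α = 0.05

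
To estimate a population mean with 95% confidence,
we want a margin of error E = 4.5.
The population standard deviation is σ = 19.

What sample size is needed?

z_0.025 = 1.960
n = (z×σ/E)² = (1.960×19/4.5)²
n = 68.4848
Round up: n = 69

Answer: n = 69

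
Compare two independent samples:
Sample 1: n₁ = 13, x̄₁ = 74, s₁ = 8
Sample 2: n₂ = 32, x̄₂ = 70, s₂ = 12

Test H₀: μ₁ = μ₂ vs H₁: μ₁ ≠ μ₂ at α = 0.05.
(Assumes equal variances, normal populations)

Answer: t = 1.1026, fail to reject H₀

Derivation:
Pooled variance: s²_p = [12×8² + 31×12²]/(43) = 121.6744
s_p = 11.0306
SE = s_p×√(1/n₁ + 1/n₂) = 11.0306×√(1/13 + 1/32) = 3.6279
t = (x̄₁ - x̄₂)/SE = (74 - 70)/3.6279 = 1.1026
df = 43, t-critical = ±2.017
Decision: fail to reject H₀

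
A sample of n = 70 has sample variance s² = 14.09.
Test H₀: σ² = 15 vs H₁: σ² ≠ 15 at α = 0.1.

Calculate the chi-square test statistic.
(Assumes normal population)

Answer: χ² = 64.8140, fail to reject H₀

Derivation:
df = n - 1 = 69
χ² = (n-1)s²/σ₀² = 69×14.09/15 = 64.8140
Critical values: χ²_{0.95,69} = 50.879, χ²_{0.05,69} = 89.391
Rejection region: χ² < 50.879 or χ² > 89.391
Decision: fail to reject H₀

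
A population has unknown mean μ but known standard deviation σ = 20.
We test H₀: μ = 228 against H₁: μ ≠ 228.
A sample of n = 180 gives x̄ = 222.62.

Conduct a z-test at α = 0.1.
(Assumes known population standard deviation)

Standard error: SE = σ/√n = 20/√180 = 1.4907
z-statistic: z = (x̄ - μ₀)/SE = (222.62 - 228)/1.4907 = -3.6090
Critical value: ±1.645
p-value = 0.0003
Decision: reject H₀

Answer: z = -3.6090, reject H₀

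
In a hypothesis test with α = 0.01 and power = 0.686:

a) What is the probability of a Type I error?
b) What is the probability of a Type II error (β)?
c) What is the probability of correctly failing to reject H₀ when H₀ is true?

Answer: a) 0.01, b) 0.314, c) 0.99

Derivation:
a) Type I error probability = α = 0.01
b) Power = P(reject H₀ | H₁ true) = 1 - β = 0.686, so Type II error probability = β = 1 - Power = 0.314
c) P(fail to reject H₀ | H₀ true) = 1 - α = 0.99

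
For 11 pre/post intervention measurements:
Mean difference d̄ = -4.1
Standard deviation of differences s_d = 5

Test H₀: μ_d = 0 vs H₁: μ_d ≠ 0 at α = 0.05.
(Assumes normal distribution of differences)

df = n - 1 = 10
SE = s_d/√n = 5/√11 = 1.5076
t = d̄/SE = -4.1/1.5076 = -2.7196
Critical value: t_{0.025,10} = ±2.228
p-value ≈ 0.0216
Decision: reject H₀

Answer: t = -2.7196, reject H₀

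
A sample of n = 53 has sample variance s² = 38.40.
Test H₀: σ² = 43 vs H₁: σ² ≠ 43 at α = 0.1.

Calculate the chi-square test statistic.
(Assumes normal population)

df = n - 1 = 52
χ² = (n-1)s²/σ₀² = 52×38.40/43 = 46.4372
Critical values: χ²_{0.95,52} = 36.437, χ²_{0.05,52} = 69.832
Rejection region: χ² < 36.437 or χ² > 69.832
Decision: fail to reject H₀

Answer: χ² = 46.4372, fail to reject H₀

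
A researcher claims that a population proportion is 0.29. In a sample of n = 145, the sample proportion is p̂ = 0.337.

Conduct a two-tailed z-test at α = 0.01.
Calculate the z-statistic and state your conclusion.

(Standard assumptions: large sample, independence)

Answer: z = 1.2472, fail to reject H₀

Derivation:
H₀: p = 0.29, H₁: p ≠ 0.29
Standard error: SE = √(p₀(1-p₀)/n) = √(0.29×0.71/145) = 0.037683
z-statistic: z = (p̂ - p₀)/SE = (0.337 - 0.29)/0.037683 = 1.2472
Critical value: z_0.005 = ±2.576
p-value = 0.2123
Decision: fail to reject H₀ at α = 0.01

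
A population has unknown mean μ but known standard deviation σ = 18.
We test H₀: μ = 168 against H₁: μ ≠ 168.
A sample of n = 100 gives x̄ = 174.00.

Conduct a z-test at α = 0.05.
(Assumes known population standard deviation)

Answer: z = 3.3333, reject H₀

Derivation:
Standard error: SE = σ/√n = 18/√100 = 1.8000
z-statistic: z = (x̄ - μ₀)/SE = (174.00 - 168)/1.8000 = 3.3333
Critical value: ±1.960
p-value = 0.0009
Decision: reject H₀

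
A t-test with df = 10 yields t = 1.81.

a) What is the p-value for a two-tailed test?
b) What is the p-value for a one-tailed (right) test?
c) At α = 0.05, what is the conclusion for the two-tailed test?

Answer: a) 0.1004, b) 0.0502, c) fail to reject H₀

Derivation:
Using t-distribution with df = 10:
a) Two-tailed: p = 2×P(T > 1.81) = 0.1004
b) One-tailed: p = P(T > 1.81) = 0.0502
c) 0.1004 ≥ 0.05, fail to reject H₀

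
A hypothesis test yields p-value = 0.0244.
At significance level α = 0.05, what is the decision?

Compare p-value to α:
0.0244 < 0.05
Decision: reject H₀

Answer: reject H₀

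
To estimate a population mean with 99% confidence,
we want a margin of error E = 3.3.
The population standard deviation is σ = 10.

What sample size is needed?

z_0.005 = 2.576
n = (z×σ/E)² = (2.576×10/3.3)²
n = 60.9346
Round up: n = 61

Answer: n = 61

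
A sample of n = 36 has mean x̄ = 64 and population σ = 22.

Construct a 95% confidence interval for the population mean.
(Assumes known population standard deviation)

Answer: (56.8133, 71.1867)

Derivation:
Confidence level: 95%, α = 0.05
z_0.025 = 1.960
SE = σ/√n = 22/√36 = 3.6667
Margin of error = 1.960 × 3.6667 = 7.1867
CI: x̄ ± margin = 64 ± 7.1867
CI: (56.8133, 71.1867)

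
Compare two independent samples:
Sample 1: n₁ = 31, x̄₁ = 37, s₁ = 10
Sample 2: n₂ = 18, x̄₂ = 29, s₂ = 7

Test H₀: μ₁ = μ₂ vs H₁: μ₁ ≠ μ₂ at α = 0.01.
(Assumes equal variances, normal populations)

Answer: t = 2.9894, reject H₀

Derivation:
Pooled variance: s²_p = [30×10² + 17×7²]/(47) = 81.5532
s_p = 9.0307
SE = s_p×√(1/n₁ + 1/n₂) = 9.0307×√(1/31 + 1/18) = 2.6761
t = (x̄₁ - x̄₂)/SE = (37 - 29)/2.6761 = 2.9894
df = 47, t-critical = ±2.685
Decision: reject H₀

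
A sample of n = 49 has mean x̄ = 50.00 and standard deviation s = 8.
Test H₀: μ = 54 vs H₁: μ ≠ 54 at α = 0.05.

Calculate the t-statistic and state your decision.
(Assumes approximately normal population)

Answer: t = -3.4999, reject H₀

Derivation:
df = n - 1 = 48
SE = s/√n = 8/√49 = 1.1429
t = (x̄ - μ₀)/SE = (50.00 - 54)/1.1429 = -3.4999
Critical value: t_{0.025,48} = ±2.011
p-value ≈ 0.0010
Decision: reject H₀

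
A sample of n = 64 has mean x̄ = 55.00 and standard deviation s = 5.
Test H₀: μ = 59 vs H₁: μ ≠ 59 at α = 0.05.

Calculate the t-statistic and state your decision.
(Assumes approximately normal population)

Answer: t = -6.4000, reject H₀

Derivation:
df = n - 1 = 63
SE = s/√n = 5/√64 = 0.6250
t = (x̄ - μ₀)/SE = (55.00 - 59)/0.6250 = -6.4000
Critical value: t_{0.025,63} = ±1.998
p-value < 0.0001
Decision: reject H₀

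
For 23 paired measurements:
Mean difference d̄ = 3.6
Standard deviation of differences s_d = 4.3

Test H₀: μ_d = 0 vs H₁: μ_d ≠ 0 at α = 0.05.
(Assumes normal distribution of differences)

Answer: t = 4.0152, reject H₀

Derivation:
df = n - 1 = 22
SE = s_d/√n = 4.3/√23 = 0.8966
t = d̄/SE = 3.6/0.8966 = 4.0152
Critical value: t_{0.025,22} = ±2.074
p-value ≈ 0.0006
Decision: reject H₀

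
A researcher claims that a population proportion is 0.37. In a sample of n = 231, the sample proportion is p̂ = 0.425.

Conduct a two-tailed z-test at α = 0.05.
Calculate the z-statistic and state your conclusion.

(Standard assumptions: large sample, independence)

H₀: p = 0.37, H₁: p ≠ 0.37
Standard error: SE = √(p₀(1-p₀)/n) = √(0.37×0.63/231) = 0.031766
z-statistic: z = (p̂ - p₀)/SE = (0.425 - 0.37)/0.031766 = 1.7314
Critical value: z_0.025 = ±1.960
p-value = 0.0834
Decision: fail to reject H₀ at α = 0.05

Answer: z = 1.7314, fail to reject H₀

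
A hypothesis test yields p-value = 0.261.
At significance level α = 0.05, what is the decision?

Compare p-value to α:
0.261 ≥ 0.05
Decision: fail to reject H₀

Answer: fail to reject H₀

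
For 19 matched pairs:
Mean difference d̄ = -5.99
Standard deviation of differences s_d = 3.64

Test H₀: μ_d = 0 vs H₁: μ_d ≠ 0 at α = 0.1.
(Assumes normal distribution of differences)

Answer: t = -7.1728, reject H₀

Derivation:
df = n - 1 = 18
SE = s_d/√n = 3.64/√19 = 0.8351
t = d̄/SE = -5.99/0.8351 = -7.1728
Critical value: t_{0.05,18} = ±1.734
p-value < 0.0001
Decision: reject H₀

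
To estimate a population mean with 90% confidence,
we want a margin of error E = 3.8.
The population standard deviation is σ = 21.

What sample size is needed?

Answer: n = 83

Derivation:
z_0.05 = 1.645
n = (z×σ/E)² = (1.645×21/3.8)²
n = 82.6425
Round up: n = 83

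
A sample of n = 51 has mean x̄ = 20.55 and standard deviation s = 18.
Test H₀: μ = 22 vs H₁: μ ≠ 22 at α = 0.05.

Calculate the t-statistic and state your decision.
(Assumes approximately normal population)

Answer: t = -0.5753, fail to reject H₀

Derivation:
df = n - 1 = 50
SE = s/√n = 18/√51 = 2.5205
t = (x̄ - μ₀)/SE = (20.55 - 22)/2.5205 = -0.5753
Critical value: t_{0.025,50} = ±2.009
p-value ≈ 0.5677
Decision: fail to reject H₀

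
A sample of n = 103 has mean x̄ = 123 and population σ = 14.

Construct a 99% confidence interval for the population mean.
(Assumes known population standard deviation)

Confidence level: 99%, α = 0.01
z_0.005 = 2.576
SE = σ/√n = 14/√103 = 1.3795
Margin of error = 2.576 × 1.3795 = 3.5536
CI: x̄ ± margin = 123 ± 3.5536
CI: (119.4464, 126.5536)

Answer: (119.4464, 126.5536)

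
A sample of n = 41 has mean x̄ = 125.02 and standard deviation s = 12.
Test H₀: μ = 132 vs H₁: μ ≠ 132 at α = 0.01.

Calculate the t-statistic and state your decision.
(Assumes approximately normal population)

Answer: t = -3.7245, reject H₀

Derivation:
df = n - 1 = 40
SE = s/√n = 12/√41 = 1.8741
t = (x̄ - μ₀)/SE = (125.02 - 132)/1.8741 = -3.7245
Critical value: t_{0.005,40} = ±2.704
p-value ≈ 0.0006
Decision: reject H₀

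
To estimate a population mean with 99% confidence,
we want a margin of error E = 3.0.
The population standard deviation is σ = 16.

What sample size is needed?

z_0.005 = 2.576
n = (z×σ/E)² = (2.576×16/3.0)²
n = 188.7510
Round up: n = 189

Answer: n = 189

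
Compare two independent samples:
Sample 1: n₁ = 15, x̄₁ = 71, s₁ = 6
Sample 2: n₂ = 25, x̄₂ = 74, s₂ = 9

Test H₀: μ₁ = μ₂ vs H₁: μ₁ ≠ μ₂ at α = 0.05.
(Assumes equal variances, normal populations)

Pooled variance: s²_p = [14×6² + 24×9²]/(38) = 64.4211
s_p = 8.0263
SE = s_p×√(1/n₁ + 1/n₂) = 8.0263×√(1/15 + 1/25) = 2.6214
t = (x̄₁ - x̄₂)/SE = (71 - 74)/2.6214 = -1.1444
df = 38, t-critical = ±2.024
Decision: fail to reject H₀

Answer: t = -1.1444, fail to reject H₀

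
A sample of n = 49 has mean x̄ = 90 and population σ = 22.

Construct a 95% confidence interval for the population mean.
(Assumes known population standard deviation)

Answer: (83.8399, 96.1601)

Derivation:
Confidence level: 95%, α = 0.05
z_0.025 = 1.960
SE = σ/√n = 22/√49 = 3.1429
Margin of error = 1.960 × 3.1429 = 6.1601
CI: x̄ ± margin = 90 ± 6.1601
CI: (83.8399, 96.1601)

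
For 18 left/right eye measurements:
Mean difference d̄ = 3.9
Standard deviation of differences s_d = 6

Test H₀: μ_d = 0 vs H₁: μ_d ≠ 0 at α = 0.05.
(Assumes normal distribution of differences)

df = n - 1 = 17
SE = s_d/√n = 6/√18 = 1.4142
t = d̄/SE = 3.9/1.4142 = 2.7577
Critical value: t_{0.025,17} = ±2.110
p-value ≈ 0.0134
Decision: reject H₀

Answer: t = 2.7577, reject H₀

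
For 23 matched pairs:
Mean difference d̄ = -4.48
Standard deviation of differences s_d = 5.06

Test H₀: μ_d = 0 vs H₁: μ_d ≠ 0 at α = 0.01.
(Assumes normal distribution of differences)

df = n - 1 = 22
SE = s_d/√n = 5.06/√23 = 1.0551
t = d̄/SE = -4.48/1.0551 = -4.2460
Critical value: t_{0.005,22} = ±2.819
p-value ≈ 0.0003
Decision: reject H₀

Answer: t = -4.2460, reject H₀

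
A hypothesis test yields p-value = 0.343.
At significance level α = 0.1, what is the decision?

Compare p-value to α:
0.343 ≥ 0.1
Decision: fail to reject H₀

Answer: fail to reject H₀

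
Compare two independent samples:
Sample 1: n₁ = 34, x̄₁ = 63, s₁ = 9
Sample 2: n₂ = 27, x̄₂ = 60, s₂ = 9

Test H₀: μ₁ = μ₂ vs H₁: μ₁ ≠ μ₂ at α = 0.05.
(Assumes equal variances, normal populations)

Pooled variance: s²_p = [33×9² + 26×9²]/(59) = 81.0000
s_p = 9.0000
SE = s_p×√(1/n₁ + 1/n₂) = 9.0000×√(1/34 + 1/27) = 2.3200
t = (x̄₁ - x̄₂)/SE = (63 - 60)/2.3200 = 1.2931
df = 59, t-critical = ±2.001
Decision: fail to reject H₀

Answer: t = 1.2931, fail to reject H₀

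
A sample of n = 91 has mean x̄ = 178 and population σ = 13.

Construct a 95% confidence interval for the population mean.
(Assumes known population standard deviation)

Answer: (175.3289, 180.6711)

Derivation:
Confidence level: 95%, α = 0.05
z_0.025 = 1.960
SE = σ/√n = 13/√91 = 1.3628
Margin of error = 1.960 × 1.3628 = 2.6711
CI: x̄ ± margin = 178 ± 2.6711
CI: (175.3289, 180.6711)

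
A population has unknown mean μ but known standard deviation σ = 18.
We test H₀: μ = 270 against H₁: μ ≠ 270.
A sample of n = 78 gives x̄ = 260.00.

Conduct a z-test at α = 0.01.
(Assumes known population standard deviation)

Answer: z = -4.9065, reject H₀

Derivation:
Standard error: SE = σ/√n = 18/√78 = 2.0381
z-statistic: z = (x̄ - μ₀)/SE = (260.00 - 270)/2.0381 = -4.9065
Critical value: ±2.576
p-value < 0.0001
Decision: reject H₀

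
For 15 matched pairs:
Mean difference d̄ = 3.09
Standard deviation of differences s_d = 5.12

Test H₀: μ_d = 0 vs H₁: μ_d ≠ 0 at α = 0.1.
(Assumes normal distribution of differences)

df = n - 1 = 14
SE = s_d/√n = 5.12/√15 = 1.3220
t = d̄/SE = 3.09/1.3220 = 2.3374
Critical value: t_{0.05,14} = ±1.761
p-value ≈ 0.0348
Decision: reject H₀

Answer: t = 2.3374, reject H₀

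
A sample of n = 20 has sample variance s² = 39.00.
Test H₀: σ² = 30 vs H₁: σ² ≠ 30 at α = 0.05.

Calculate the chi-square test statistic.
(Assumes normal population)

Answer: χ² = 24.7000, fail to reject H₀

Derivation:
df = n - 1 = 19
χ² = (n-1)s²/σ₀² = 19×39.00/30 = 24.7000
Critical values: χ²_{0.975,19} = 8.907, χ²_{0.025,19} = 32.852
Rejection region: χ² < 8.907 or χ² > 32.852
Decision: fail to reject H₀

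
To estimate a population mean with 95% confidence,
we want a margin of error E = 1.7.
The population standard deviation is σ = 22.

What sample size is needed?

Answer: n = 644

Derivation:
z_0.025 = 1.960
n = (z×σ/E)² = (1.960×22/1.7)²
n = 643.3683
Round up: n = 644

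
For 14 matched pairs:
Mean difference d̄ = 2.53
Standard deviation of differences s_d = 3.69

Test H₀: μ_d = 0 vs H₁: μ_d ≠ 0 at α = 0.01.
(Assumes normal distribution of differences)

df = n - 1 = 13
SE = s_d/√n = 3.69/√14 = 0.9862
t = d̄/SE = 2.53/0.9862 = 2.5654
Critical value: t_{0.005,13} = ±3.012
p-value ≈ 0.0235
Decision: fail to reject H₀

Answer: t = 2.5654, fail to reject H₀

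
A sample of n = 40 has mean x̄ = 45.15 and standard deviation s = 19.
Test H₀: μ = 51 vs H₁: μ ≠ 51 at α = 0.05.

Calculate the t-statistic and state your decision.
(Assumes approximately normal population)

Answer: t = -1.9473, fail to reject H₀

Derivation:
df = n - 1 = 39
SE = s/√n = 19/√40 = 3.0042
t = (x̄ - μ₀)/SE = (45.15 - 51)/3.0042 = -1.9473
Critical value: t_{0.025,39} = ±2.023
p-value ≈ 0.0587
Decision: fail to reject H₀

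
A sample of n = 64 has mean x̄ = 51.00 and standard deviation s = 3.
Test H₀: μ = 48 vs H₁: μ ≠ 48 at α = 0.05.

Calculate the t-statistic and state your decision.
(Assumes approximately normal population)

Answer: t = 8.0000, reject H₀

Derivation:
df = n - 1 = 63
SE = s/√n = 3/√64 = 0.3750
t = (x̄ - μ₀)/SE = (51.00 - 48)/0.3750 = 8.0000
Critical value: t_{0.025,63} = ±1.998
p-value < 0.0001
Decision: reject H₀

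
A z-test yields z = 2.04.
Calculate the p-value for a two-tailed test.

Answer: p-value ≈ 0.0414

Derivation:
For z = 2.04:
p = 2×P(Z > |2.04|) = 2×(1 - Φ(2.04)) = 0.0414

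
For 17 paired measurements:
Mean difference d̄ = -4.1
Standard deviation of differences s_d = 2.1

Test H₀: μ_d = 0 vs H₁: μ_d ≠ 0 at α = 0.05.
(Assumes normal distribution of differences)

Answer: t = -8.0503, reject H₀

Derivation:
df = n - 1 = 16
SE = s_d/√n = 2.1/√17 = 0.5093
t = d̄/SE = -4.1/0.5093 = -8.0503
Critical value: t_{0.025,16} = ±2.120
p-value < 0.0001
Decision: reject H₀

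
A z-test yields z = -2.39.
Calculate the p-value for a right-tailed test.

Answer: p-value ≈ 0.9916

Derivation:
For z = -2.39:
p = P(Z > -2.39) = 1 - Φ(-2.39) = 0.9916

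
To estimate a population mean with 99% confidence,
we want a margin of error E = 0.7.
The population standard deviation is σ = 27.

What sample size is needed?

z_0.005 = 2.576
n = (z×σ/E)² = (2.576×27/0.7)²
n = 9872.4096
Round up: n = 9873

Answer: n = 9873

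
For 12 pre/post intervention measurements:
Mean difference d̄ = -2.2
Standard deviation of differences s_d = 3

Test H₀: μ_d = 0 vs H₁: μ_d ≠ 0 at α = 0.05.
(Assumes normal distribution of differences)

df = n - 1 = 11
SE = s_d/√n = 3/√12 = 0.8660
t = d̄/SE = -2.2/0.8660 = -2.5404
Critical value: t_{0.025,11} = ±2.201
p-value ≈ 0.0275
Decision: reject H₀

Answer: t = -2.5404, reject H₀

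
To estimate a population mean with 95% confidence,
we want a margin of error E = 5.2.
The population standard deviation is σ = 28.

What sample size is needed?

z_0.025 = 1.960
n = (z×σ/E)² = (1.960×28/5.2)²
n = 111.3837
Round up: n = 112

Answer: n = 112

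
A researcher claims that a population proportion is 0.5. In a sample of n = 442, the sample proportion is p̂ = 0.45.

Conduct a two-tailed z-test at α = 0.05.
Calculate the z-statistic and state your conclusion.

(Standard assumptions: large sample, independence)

H₀: p = 0.5, H₁: p ≠ 0.5
Standard error: SE = √(p₀(1-p₀)/n) = √(0.5×0.5/442) = 0.023783
z-statistic: z = (p̂ - p₀)/SE = (0.45 - 0.5)/0.023783 = -2.1023
Critical value: z_0.025 = ±1.960
p-value = 0.0355
Decision: reject H₀ at α = 0.05

Answer: z = -2.1023, reject H₀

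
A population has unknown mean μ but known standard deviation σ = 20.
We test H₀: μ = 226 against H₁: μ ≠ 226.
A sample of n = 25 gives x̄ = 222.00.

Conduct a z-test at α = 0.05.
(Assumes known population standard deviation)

Answer: z = -1.0000, fail to reject H₀

Derivation:
Standard error: SE = σ/√n = 20/√25 = 4.0000
z-statistic: z = (x̄ - μ₀)/SE = (222.00 - 226)/4.0000 = -1.0000
Critical value: ±1.960
p-value = 0.3173
Decision: fail to reject H₀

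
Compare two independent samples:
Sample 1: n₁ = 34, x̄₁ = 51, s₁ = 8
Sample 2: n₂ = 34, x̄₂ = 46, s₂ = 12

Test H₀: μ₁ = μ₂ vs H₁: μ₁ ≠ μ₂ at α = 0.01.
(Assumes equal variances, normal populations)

Answer: t = 2.0215, fail to reject H₀

Derivation:
Pooled variance: s²_p = [33×8² + 33×12²]/(66) = 104.0000
s_p = 10.1980
SE = s_p×√(1/n₁ + 1/n₂) = 10.1980×√(1/34 + 1/34) = 2.4734
t = (x̄₁ - x̄₂)/SE = (51 - 46)/2.4734 = 2.0215
df = 66, t-critical = ±2.652
Decision: fail to reject H₀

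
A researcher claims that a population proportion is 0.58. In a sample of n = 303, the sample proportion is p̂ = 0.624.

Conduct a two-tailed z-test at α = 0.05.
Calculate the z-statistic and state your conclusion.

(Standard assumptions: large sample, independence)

H₀: p = 0.58, H₁: p ≠ 0.58
Standard error: SE = √(p₀(1-p₀)/n) = √(0.58×0.42/303) = 0.028354
z-statistic: z = (p̂ - p₀)/SE = (0.624 - 0.58)/0.028354 = 1.5518
Critical value: z_0.025 = ±1.960
p-value = 0.1207
Decision: fail to reject H₀ at α = 0.05

Answer: z = 1.5518, fail to reject H₀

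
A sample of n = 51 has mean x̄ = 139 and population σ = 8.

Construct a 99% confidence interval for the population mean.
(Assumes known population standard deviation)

Answer: (136.1144, 141.8856)

Derivation:
Confidence level: 99%, α = 0.01
z_0.005 = 2.576
SE = σ/√n = 8/√51 = 1.1202
Margin of error = 2.576 × 1.1202 = 2.8856
CI: x̄ ± margin = 139 ± 2.8856
CI: (136.1144, 141.8856)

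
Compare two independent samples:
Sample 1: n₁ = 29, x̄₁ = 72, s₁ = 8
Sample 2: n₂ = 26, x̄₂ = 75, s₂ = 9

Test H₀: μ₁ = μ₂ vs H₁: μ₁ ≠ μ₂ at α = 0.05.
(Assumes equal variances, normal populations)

Answer: t = -1.3089, fail to reject H₀

Derivation:
Pooled variance: s²_p = [28×8² + 25×9²]/(53) = 72.0189
s_p = 8.4864
SE = s_p×√(1/n₁ + 1/n₂) = 8.4864×√(1/29 + 1/26) = 2.2920
t = (x̄₁ - x̄₂)/SE = (72 - 75)/2.2920 = -1.3089
df = 53, t-critical = ±2.006
Decision: fail to reject H₀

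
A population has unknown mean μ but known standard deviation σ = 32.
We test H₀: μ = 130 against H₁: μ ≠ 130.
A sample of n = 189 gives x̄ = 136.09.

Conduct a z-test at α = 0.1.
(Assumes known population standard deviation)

Answer: z = 2.6163, reject H₀

Derivation:
Standard error: SE = σ/√n = 32/√189 = 2.3277
z-statistic: z = (x̄ - μ₀)/SE = (136.09 - 130)/2.3277 = 2.6163
Critical value: ±1.645
p-value = 0.0089
Decision: reject H₀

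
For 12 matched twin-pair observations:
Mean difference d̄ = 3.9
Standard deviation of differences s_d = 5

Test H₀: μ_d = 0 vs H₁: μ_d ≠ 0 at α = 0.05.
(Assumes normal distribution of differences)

df = n - 1 = 11
SE = s_d/√n = 5/√12 = 1.4434
t = d̄/SE = 3.9/1.4434 = 2.7020
Critical value: t_{0.025,11} = ±2.201
p-value ≈ 0.0206
Decision: reject H₀

Answer: t = 2.7020, reject H₀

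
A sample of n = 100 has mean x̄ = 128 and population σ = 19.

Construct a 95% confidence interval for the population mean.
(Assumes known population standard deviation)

Confidence level: 95%, α = 0.05
z_0.025 = 1.960
SE = σ/√n = 19/√100 = 1.9000
Margin of error = 1.960 × 1.9000 = 3.7240
CI: x̄ ± margin = 128 ± 3.7240
CI: (124.2760, 131.7240)

Answer: (124.2760, 131.7240)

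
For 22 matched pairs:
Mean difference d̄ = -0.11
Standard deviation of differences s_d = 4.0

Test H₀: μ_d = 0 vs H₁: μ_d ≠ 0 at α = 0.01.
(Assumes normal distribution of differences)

df = n - 1 = 21
SE = s_d/√n = 4.0/√22 = 0.8528
t = d̄/SE = -0.11/0.8528 = -0.1290
Critical value: t_{0.005,21} = ±2.831
p-value ≈ 0.8986
Decision: fail to reject H₀

Answer: t = -0.1290, fail to reject H₀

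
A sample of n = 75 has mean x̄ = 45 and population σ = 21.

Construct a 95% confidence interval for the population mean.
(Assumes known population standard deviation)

Answer: (40.2472, 49.7528)

Derivation:
Confidence level: 95%, α = 0.05
z_0.025 = 1.960
SE = σ/√n = 21/√75 = 2.4249
Margin of error = 1.960 × 2.4249 = 4.7528
CI: x̄ ± margin = 45 ± 4.7528
CI: (40.2472, 49.7528)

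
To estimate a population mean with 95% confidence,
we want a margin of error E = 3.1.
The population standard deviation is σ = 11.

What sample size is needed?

Answer: n = 49

Derivation:
z_0.025 = 1.960
n = (z×σ/E)² = (1.960×11/3.1)²
n = 48.3698
Round up: n = 49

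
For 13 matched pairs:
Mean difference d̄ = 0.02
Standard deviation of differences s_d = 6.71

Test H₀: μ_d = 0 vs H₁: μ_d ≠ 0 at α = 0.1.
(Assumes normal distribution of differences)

Answer: t = 0.0107, fail to reject H₀

Derivation:
df = n - 1 = 12
SE = s_d/√n = 6.71/√13 = 1.8610
t = d̄/SE = 0.02/1.8610 = 0.0107
Critical value: t_{0.05,12} = ±1.782
p-value ≈ 0.9916
Decision: fail to reject H₀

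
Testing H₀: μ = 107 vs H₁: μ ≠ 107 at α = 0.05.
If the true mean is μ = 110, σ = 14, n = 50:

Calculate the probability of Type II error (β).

Answer: β ≈ 0.6715

Derivation:
SE = σ/√n = 14/√50 = 1.9799
Critical values: μ₀ ± z_0.025×SE = 107 ± 1.960×1.9799
Acceptance region: (103.1194, 110.8806)
Under H₁ (μ = 110): z_high = (110.8806 - 110)/1.9799 = 0.4448, z_low = (103.1194 - 110)/1.9799 = -3.4752
β = P(not reject | H₁) = Φ(0.4448) - Φ(-3.4752) ≈ 0.6715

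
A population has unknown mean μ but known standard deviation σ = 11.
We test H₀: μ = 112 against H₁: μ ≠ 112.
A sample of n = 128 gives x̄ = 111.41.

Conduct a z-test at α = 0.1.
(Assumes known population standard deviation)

Standard error: SE = σ/√n = 11/√128 = 0.9723
z-statistic: z = (x̄ - μ₀)/SE = (111.41 - 112)/0.9723 = -0.6068
Critical value: ±1.645
p-value = 0.5440
Decision: fail to reject H₀

Answer: z = -0.6068, fail to reject H₀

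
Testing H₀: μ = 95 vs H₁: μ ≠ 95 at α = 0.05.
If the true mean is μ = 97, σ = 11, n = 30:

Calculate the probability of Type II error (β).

SE = σ/√n = 11/√30 = 2.0083
Critical values: μ₀ ± z_0.025×SE = 95 ± 1.960×2.0083
Acceptance region: (91.0637, 98.9363)
Under H₁ (μ = 97): z_high = (98.9363 - 97)/2.0083 = 0.9641, z_low = (91.0637 - 97)/2.0083 = -2.9559
β = P(not reject | H₁) = Φ(0.9641) - Φ(-2.9559) ≈ 0.8309

Answer: β ≈ 0.8309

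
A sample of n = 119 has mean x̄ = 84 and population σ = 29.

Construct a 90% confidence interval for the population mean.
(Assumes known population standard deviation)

Confidence level: 90%, α = 0.1
z_0.05 = 1.645
SE = σ/√n = 29/√119 = 2.6584
Margin of error = 1.645 × 2.6584 = 4.3731
CI: x̄ ± margin = 84 ± 4.3731
CI: (79.6269, 88.3731)

Answer: (79.6269, 88.3731)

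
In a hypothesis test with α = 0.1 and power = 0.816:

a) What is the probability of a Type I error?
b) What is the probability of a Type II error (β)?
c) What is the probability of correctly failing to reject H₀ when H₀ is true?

a) Type I error probability = α = 0.1
b) Power = P(reject H₀ | H₁ true) = 1 - β = 0.816, so Type II error probability = β = 1 - Power = 0.184
c) P(fail to reject H₀ | H₀ true) = 1 - α = 0.9

Answer: a) 0.1, b) 0.184, c) 0.9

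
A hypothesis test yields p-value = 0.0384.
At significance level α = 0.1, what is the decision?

Compare p-value to α:
0.0384 < 0.1
Decision: reject H₀

Answer: reject H₀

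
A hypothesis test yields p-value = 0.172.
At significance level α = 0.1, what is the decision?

Answer: fail to reject H₀

Derivation:
Compare p-value to α:
0.172 ≥ 0.1
Decision: fail to reject H₀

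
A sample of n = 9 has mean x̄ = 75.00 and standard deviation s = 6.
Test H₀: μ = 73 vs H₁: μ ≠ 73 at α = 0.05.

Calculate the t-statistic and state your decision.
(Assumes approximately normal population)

Answer: t = 1.0000, fail to reject H₀

Derivation:
df = n - 1 = 8
SE = s/√n = 6/√9 = 2.0000
t = (x̄ - μ₀)/SE = (75.00 - 73)/2.0000 = 1.0000
Critical value: t_{0.025,8} = ±2.306
p-value ≈ 0.3466
Decision: fail to reject H₀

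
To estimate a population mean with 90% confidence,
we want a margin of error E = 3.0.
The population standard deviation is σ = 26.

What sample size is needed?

Answer: n = 204

Derivation:
z_0.05 = 1.645
n = (z×σ/E)² = (1.645×26/3.0)²
n = 203.2525
Round up: n = 204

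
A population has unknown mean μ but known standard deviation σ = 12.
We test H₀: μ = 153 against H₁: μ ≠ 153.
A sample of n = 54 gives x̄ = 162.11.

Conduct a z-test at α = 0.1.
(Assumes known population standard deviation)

Answer: z = 5.5787, reject H₀

Derivation:
Standard error: SE = σ/√n = 12/√54 = 1.6330
z-statistic: z = (x̄ - μ₀)/SE = (162.11 - 153)/1.6330 = 5.5787
Critical value: ±1.645
p-value < 0.0001
Decision: reject H₀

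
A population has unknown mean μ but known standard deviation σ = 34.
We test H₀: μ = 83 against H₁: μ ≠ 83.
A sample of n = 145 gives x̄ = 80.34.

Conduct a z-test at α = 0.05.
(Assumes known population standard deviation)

Answer: z = -0.9421, fail to reject H₀

Derivation:
Standard error: SE = σ/√n = 34/√145 = 2.8235
z-statistic: z = (x̄ - μ₀)/SE = (80.34 - 83)/2.8235 = -0.9421
Critical value: ±1.960
p-value = 0.3461
Decision: fail to reject H₀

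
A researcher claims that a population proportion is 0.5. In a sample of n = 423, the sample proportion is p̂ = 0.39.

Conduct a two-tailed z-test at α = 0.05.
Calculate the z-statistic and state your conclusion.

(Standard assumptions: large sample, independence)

Answer: z = -4.5247, reject H₀

Derivation:
H₀: p = 0.5, H₁: p ≠ 0.5
Standard error: SE = √(p₀(1-p₀)/n) = √(0.5×0.5/423) = 0.024311
z-statistic: z = (p̂ - p₀)/SE = (0.39 - 0.5)/0.024311 = -4.5247
Critical value: z_0.025 = ±1.960
p-value < 0.0001
Decision: reject H₀ at α = 0.05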